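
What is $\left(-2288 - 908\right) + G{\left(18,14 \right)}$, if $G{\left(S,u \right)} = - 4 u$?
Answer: $-3252$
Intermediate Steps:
$\left(-2288 - 908\right) + G{\left(18,14 \right)} = \left(-2288 - 908\right) - 56 = -3196 - 56 = -3252$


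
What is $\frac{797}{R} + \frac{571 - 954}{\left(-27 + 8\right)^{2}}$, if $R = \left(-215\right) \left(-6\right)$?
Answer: $- \frac{206353}{465690} \approx -0.44311$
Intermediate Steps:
$R = 1290$
$\frac{797}{R} + \frac{571 - 954}{\left(-27 + 8\right)^{2}} = \frac{797}{1290} + \frac{571 - 954}{\left(-27 + 8\right)^{2}} = 797 \cdot \frac{1}{1290} - \frac{383}{\left(-19\right)^{2}} = \frac{797}{1290} - \frac{383}{361} = - \frac{206353}{465690}$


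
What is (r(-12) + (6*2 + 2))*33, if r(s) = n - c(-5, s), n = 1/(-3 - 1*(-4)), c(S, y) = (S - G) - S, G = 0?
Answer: 495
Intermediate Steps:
c(S, y) = 0 (c(S, y) = (S - 1*0) - S = (S + 0) - S = S - S = 0)
n = 1 (n = 1/(-3 + 4) = 1/1 = 1)
r(s) = 1 (r(s) = 1 - 1*0 = 1 + 0 = 1)
(r(-12) + (6*2 + 2))*33 = (1 + (6*2 + 2))*33 = (1 + (12 + 2))*33 = (1 + 14)*33 = 15*33 = 495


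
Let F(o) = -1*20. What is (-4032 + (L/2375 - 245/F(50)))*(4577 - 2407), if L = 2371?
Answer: -8284656597/950 ≈ -8.7207e+6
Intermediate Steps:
F(o) = -20
(-4032 + (L/2375 - 245/F(50)))*(4577 - 2407) = (-4032 + (2371/2375 - 245/(-20)))*(4577 - 2407) = (-4032 + (2371*(1/2375) - 245*(-1/20)))*2170 = (-4032 + (2371/2375 + 49/4))*2170 = (-4032 + 125859/9500)*2170 = -38178141/9500*2170 = -8284656597/950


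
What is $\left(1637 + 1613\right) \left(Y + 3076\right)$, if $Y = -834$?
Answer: $7286500$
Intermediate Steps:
$\left(1637 + 1613\right) \left(Y + 3076\right) = \left(1637 + 1613\right) \left(-834 + 3076\right) = 3250 \cdot 2242 = 7286500$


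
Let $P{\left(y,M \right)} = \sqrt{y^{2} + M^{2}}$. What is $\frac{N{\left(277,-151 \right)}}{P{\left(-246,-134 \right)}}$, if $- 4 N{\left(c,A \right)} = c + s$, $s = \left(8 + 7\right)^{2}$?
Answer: $- \frac{251 \sqrt{19618}}{78472} \approx -0.44801$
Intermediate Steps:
$s = 225$ ($s = 15^{2} = 225$)
$P{\left(y,M \right)} = \sqrt{M^{2} + y^{2}}$
$N{\left(c,A \right)} = - \frac{225}{4} - \frac{c}{4}$ ($N{\left(c,A \right)} = - \frac{c + 225}{4} = - \frac{225 + c}{4} = - \frac{225}{4} - \frac{c}{4}$)
$\frac{N{\left(277,-151 \right)}}{P{\left(-246,-134 \right)}} = \frac{- \frac{225}{4} - \frac{277}{4}}{\sqrt{\left(-134\right)^{2} + \left(-246\right)^{2}}} = \frac{- \frac{225}{4} - \frac{277}{4}}{\sqrt{17956 + 60516}} = - \frac{251}{2 \sqrt{78472}} = - \frac{251}{2 \cdot 2 \sqrt{19618}} = - \frac{251 \frac{\sqrt{19618}}{39236}}{2} = - \frac{251 \sqrt{19618}}{78472}$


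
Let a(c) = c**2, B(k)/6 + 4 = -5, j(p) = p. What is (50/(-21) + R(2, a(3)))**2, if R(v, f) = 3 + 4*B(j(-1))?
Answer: 20457529/441 ≈ 46389.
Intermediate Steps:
B(k) = -54 (B(k) = -24 + 6*(-5) = -24 - 30 = -54)
R(v, f) = -213 (R(v, f) = 3 + 4*(-54) = 3 - 216 = -213)
(50/(-21) + R(2, a(3)))**2 = (50/(-21) - 213)**2 = (50*(-1/21) - 213)**2 = (-50/21 - 213)**2 = (-4523/21)**2 = 20457529/441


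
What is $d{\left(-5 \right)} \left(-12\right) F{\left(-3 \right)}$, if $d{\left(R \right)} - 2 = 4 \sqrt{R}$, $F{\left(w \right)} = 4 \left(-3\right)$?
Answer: $288 + 576 i \sqrt{5} \approx 288.0 + 1288.0 i$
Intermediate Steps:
$F{\left(w \right)} = -12$
$d{\left(R \right)} = 2 + 4 \sqrt{R}$
$d{\left(-5 \right)} \left(-12\right) F{\left(-3 \right)} = \left(2 + 4 \sqrt{-5}\right) \left(-12\right) \left(-12\right) = \left(2 + 4 i \sqrt{5}\right) \left(-12\right) \left(-12\right) = \left(-24 - 48 i \sqrt{5}\right) \left(-12\right) = 288 + 576 i \sqrt{5}$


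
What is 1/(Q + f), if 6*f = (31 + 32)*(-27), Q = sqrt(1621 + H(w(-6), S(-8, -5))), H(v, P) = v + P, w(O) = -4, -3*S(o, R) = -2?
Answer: -3402/945055 - 4*sqrt(14559)/945055 ≈ -0.0041105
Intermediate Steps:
S(o, R) = 2/3 (S(o, R) = -1/3*(-2) = 2/3)
H(v, P) = P + v
Q = sqrt(14559)/3 (Q = sqrt(1621 + (2/3 - 4)) = sqrt(1621 - 10/3) = sqrt(4853/3) = sqrt(14559)/3 ≈ 40.220)
f = -567/2 (f = ((31 + 32)*(-27))/6 = (63*(-27))/6 = (1/6)*(-1701) = -567/2 ≈ -283.50)
1/(Q + f) = 1/(sqrt(14559)/3 - 567/2) = 1/(-567/2 + sqrt(14559)/3)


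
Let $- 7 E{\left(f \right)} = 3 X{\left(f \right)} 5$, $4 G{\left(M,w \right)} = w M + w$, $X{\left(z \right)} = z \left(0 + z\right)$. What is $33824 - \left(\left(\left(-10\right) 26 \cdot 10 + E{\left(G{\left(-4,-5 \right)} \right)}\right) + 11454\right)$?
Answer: $\frac{2800015}{112} \approx 25000.0$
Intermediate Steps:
$X{\left(z \right)} = z^{2}$ ($X{\left(z \right)} = z z = z^{2}$)
$G{\left(M,w \right)} = \frac{w}{4} + \frac{M w}{4}$ ($G{\left(M,w \right)} = \frac{w M + w}{4} = \frac{M w + w}{4} = \frac{w + M w}{4} = \frac{w}{4} + \frac{M w}{4}$)
$E{\left(f \right)} = - \frac{15 f^{2}}{7}$ ($E{\left(f \right)} = - \frac{3 f^{2} \cdot 5}{7} = - \frac{15 f^{2}}{7}$)
$33824 - \left(\left(\left(-10\right) 26 \cdot 10 + E{\left(G{\left(-4,-5 \right)} \right)}\right) + 11454\right) = 33824 - \left(\left(\left(-10\right) 26 \cdot 10 - \frac{15 \left(\frac{1}{4} \left(-5\right) \left(1 - 4\right)\right)^{2}}{7}\right) + 11454\right) = 33824 - \left(\left(\left(-260\right) 10 - \frac{15 \left(\frac{1}{4} \left(-5\right) \left(-3\right)\right)^{2}}{7}\right) + 11454\right) = 33824 - \left(\left(-2600 - \frac{15 \left(\frac{15}{4}\right)^{2}}{7}\right) + 11454\right) = 33824 - \left(\left(-2600 - \frac{3375}{112}\right) + 11454\right) = 33824 - \left(- \frac{294575}{112} + 11454\right) = 33824 - \frac{988273}{112} = \frac{2800015}{112}$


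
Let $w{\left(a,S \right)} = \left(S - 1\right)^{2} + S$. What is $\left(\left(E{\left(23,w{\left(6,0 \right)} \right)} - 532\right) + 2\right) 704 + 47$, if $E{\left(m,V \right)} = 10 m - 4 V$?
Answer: $-213969$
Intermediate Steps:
$w{\left(a,S \right)} = S + \left(-1 + S\right)^{2}$ ($w{\left(a,S \right)} = \left(-1 + S\right)^{2} + S = S + \left(-1 + S\right)^{2}$)
$E{\left(m,V \right)} = - 4 V + 10 m$
$\left(\left(E{\left(23,w{\left(6,0 \right)} \right)} - 532\right) + 2\right) 704 + 47 = \left(\left(\left(- 4 \left(0 + \left(-1 + 0\right)^{2}\right) + 10 \cdot 23\right) - 532\right) + 2\right) 704 + 47 = \left(\left(\left(- 4 \left(0 + \left(-1\right)^{2}\right) + 230\right) - 532\right) + 2\right) 704 + 47 = \left(\left(\left(- 4 \left(0 + 1\right) + 230\right) - 532\right) + 2\right) 704 + 47 = \left(\left(\left(\left(-4\right) 1 + 230\right) - 532\right) + 2\right) 704 + 47 = \left(\left(\left(-4 + 230\right) - 532\right) + 2\right) 704 + 47 = \left(\left(226 - 532\right) + 2\right) 704 + 47 = \left(-306 + 2\right) 704 + 47 = \left(-304\right) 704 + 47 = -214016 + 47 = -213969$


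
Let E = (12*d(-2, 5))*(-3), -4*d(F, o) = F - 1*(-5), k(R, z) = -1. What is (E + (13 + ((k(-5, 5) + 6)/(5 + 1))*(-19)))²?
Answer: 21025/36 ≈ 584.03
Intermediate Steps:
d(F, o) = -5/4 - F/4 (d(F, o) = -(F - 1*(-5))/4 = -(F + 5)/4 = -(5 + F)/4 = -5/4 - F/4)
E = 27 (E = (12*(-5/4 - ¼*(-2)))*(-3) = (12*(-5/4 + ½))*(-3) = (12*(-¾))*(-3) = -9*(-3) = 27)
(E + (13 + ((k(-5, 5) + 6)/(5 + 1))*(-19)))² = (27 + (13 + ((-1 + 6)/(5 + 1))*(-19)))² = (27 + (13 + (5/6)*(-19)))² = (27 + (13 + (5*(⅙))*(-19)))² = (27 + (13 + (⅚)*(-19)))² = (27 + (13 - 95/6))² = (27 - 17/6)² = (145/6)² = 21025/36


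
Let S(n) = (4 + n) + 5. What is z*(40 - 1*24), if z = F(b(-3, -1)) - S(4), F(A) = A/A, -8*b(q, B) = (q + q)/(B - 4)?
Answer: -192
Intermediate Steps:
b(q, B) = -q/(4*(-4 + B)) (b(q, B) = -(q + q)/(8*(B - 4)) = -2*q/(8*(-4 + B)) = -q/(4*(-4 + B)))
F(A) = 1
S(n) = 9 + n
z = -12 (z = 1 - (9 + 4) = 1 - 1*13 = 1 - 13 = -12)
z*(40 - 1*24) = -12*(40 - 1*24) = -12*(40 - 24) = -12*16 = -192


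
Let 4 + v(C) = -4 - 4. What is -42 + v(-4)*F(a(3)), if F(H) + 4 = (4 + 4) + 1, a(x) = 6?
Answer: -102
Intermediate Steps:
v(C) = -12 (v(C) = -4 + (-4 - 4) = -4 - 8 = -12)
F(H) = 5 (F(H) = -4 + ((4 + 4) + 1) = -4 + (8 + 1) = -4 + 9 = 5)
-42 + v(-4)*F(a(3)) = -42 - 12*5 = -42 - 60 = -102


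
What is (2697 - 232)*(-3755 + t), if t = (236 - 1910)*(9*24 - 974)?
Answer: 3118562705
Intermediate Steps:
t = 1268892 (t = -1674*(216 - 974) = -1674*(-758) = 1268892)
(2697 - 232)*(-3755 + t) = (2697 - 232)*(-3755 + 1268892) = 2465*1265137 = 3118562705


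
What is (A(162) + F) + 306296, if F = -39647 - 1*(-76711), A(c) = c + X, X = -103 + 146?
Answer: 343565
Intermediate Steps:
X = 43
A(c) = 43 + c (A(c) = c + 43 = 43 + c)
F = 37064 (F = -39647 + 76711 = 37064)
(A(162) + F) + 306296 = ((43 + 162) + 37064) + 306296 = (205 + 37064) + 306296 = 37269 + 306296 = 343565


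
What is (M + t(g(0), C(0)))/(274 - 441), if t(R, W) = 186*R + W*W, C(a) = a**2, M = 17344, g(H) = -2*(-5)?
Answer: -19204/167 ≈ -114.99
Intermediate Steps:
g(H) = 10
t(R, W) = W**2 + 186*R (t(R, W) = 186*R + W**2 = W**2 + 186*R)
(M + t(g(0), C(0)))/(274 - 441) = (17344 + ((0**2)**2 + 186*10))/(274 - 441) = (17344 + (0**2 + 1860))/(-167) = (17344 + (0 + 1860))*(-1/167) = (17344 + 1860)*(-1/167) = 19204*(-1/167) = -19204/167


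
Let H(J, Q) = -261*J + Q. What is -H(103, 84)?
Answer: 26799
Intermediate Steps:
H(J, Q) = Q - 261*J
-H(103, 84) = -(84 - 261*103) = -(84 - 26883) = -1*(-26799) = 26799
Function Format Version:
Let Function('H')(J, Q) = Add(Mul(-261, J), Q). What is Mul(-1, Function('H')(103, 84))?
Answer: 26799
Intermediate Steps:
Function('H')(J, Q) = Add(Q, Mul(-261, J))
Mul(-1, Function('H')(103, 84)) = Mul(-1, Add(84, Mul(-261, 103))) = Mul(-1, Add(84, -26883)) = Mul(-1, -26799) = 26799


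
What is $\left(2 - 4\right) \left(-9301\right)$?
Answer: $18602$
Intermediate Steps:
$\left(2 - 4\right) \left(-9301\right) = \left(-2\right) \left(-9301\right) = 18602$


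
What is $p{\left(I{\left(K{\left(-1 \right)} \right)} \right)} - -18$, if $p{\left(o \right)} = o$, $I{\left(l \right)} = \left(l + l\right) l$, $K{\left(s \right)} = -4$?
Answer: $50$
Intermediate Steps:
$I{\left(l \right)} = 2 l^{2}$ ($I{\left(l \right)} = 2 l l = 2 l^{2}$)
$p{\left(I{\left(K{\left(-1 \right)} \right)} \right)} - -18 = 2 \left(-4\right)^{2} - -18 = 2 \cdot 16 + 18 = 32 + 18 = 50$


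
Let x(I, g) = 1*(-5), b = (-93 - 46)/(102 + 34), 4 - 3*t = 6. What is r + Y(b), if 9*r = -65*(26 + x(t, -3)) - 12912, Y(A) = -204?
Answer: -5371/3 ≈ -1790.3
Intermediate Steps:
t = -⅔ (t = 4/3 - ⅓*6 = 4/3 - 2 = -⅔ ≈ -0.66667)
b = -139/136 ≈ -1.0221
x(I, g) = -5
r = -4759/3 (r = (-65*(26 - 5) - 12912)/9 = (-65*21 - 12912)/9 = (-1365 - 12912)/9 = (⅑)*(-14277) = -4759/3 ≈ -1586.3)
r + Y(b) = -4759/3 - 204 = -5371/3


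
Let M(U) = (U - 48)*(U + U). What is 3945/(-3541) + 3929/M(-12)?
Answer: 8231789/5099040 ≈ 1.6144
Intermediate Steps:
M(U) = 2*U*(-48 + U) (M(U) = (-48 + U)*(2*U) = 2*U*(-48 + U))
3945/(-3541) + 3929/M(-12) = 3945/(-3541) + 3929/((2*(-12)*(-48 - 12))) = 3945*(-1/3541) + 3929/((2*(-12)*(-60))) = -3945/3541 + 3929/1440 = 8231789/5099040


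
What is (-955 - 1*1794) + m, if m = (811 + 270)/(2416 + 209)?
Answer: -7215044/2625 ≈ -2748.6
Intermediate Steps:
m = 1081/2625 ≈ 0.41181
(-955 - 1*1794) + m = (-955 - 1*1794) + 1081/2625 = (-955 - 1794) + 1081/2625 = -2749 + 1081/2625 = -7215044/2625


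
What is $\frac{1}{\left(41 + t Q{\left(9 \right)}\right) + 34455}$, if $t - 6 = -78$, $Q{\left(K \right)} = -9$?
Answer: $\frac{1}{35144} \approx 2.8454 \cdot 10^{-5}$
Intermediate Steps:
$t = -72$ ($t = 6 - 78 = -72$)
$\frac{1}{\left(41 + t Q{\left(9 \right)}\right) + 34455} = \frac{1}{\left(41 - -648\right) + 34455} = \frac{1}{\left(41 + 648\right) + 34455} = \frac{1}{689 + 34455} = \frac{1}{35144}$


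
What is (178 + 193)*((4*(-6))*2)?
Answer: -17808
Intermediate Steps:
(178 + 193)*((4*(-6))*2) = 371*(-24*2) = 371*(-48) = -17808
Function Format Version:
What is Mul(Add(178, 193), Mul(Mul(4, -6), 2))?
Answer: -17808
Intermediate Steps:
Mul(Add(178, 193), Mul(Mul(4, -6), 2)) = Mul(371, Mul(-24, 2)) = Mul(371, -48) = -17808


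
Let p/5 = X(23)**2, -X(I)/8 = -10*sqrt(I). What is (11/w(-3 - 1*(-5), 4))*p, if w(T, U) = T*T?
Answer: 2024000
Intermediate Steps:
X(I) = 80*sqrt(I) (X(I) = -(-80)*sqrt(I) = 80*sqrt(I))
w(T, U) = T**2
p = 736000 (p = 5*(80*sqrt(23))**2 = 5*147200 = 736000)
(11/w(-3 - 1*(-5), 4))*p = (11/((-3 - 1*(-5))**2))*736000 = (11/((-3 + 5)**2))*736000 = (11/(2**2))*736000 = (11/4)*736000 = 2024000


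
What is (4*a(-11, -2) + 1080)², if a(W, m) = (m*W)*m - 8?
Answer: 760384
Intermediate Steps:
a(W, m) = -8 + W*m² (a(W, m) = (W*m)*m - 8 = W*m² - 8 = -8 + W*m²)
(4*a(-11, -2) + 1080)² = (4*(-8 - 11*(-2)²) + 1080)² = (4*(-8 - 11*4) + 1080)² = (4*(-8 - 44) + 1080)² = (4*(-52) + 1080)² = (-208 + 1080)² = 872² = 760384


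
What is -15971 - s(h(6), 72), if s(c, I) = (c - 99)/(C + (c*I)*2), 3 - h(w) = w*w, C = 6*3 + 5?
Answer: -75526991/4729 ≈ -15971.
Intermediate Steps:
C = 23 (C = 18 + 5 = 23)
h(w) = 3 - w² (h(w) = 3 - w*w = 3 - w²)
s(c, I) = (-99 + c)/(23 + 2*I*c) (s(c, I) = (c - 99)/(23 + (c*I)*2) = (-99 + c)/(23 + (I*c)*2) = (-99 + c)/(23 + 2*I*c))
-15971 - s(h(6), 72) = -15971 - (-99 + (3 - 1*6²))/(23 + 2*72*(3 - 1*6²)) = -15971 - (-99 + (3 - 1*36))/(23 + 2*72*(3 - 1*36)) = -15971 - (-99 + (3 - 36))/(23 + 2*72*(3 - 36)) = -15971 - (-99 - 33)/(23 + 2*72*(-33)) = -15971 - (-132)/(23 - 4752) = -15971 - (-132)/(-4729) = -15971 - (-1)*(-132)/4729 = -15971 - 1*132/4729 = -15971 - 132/4729 = -75526991/4729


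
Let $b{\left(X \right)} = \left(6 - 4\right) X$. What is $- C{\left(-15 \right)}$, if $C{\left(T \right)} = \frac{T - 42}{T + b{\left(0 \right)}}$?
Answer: $- \frac{19}{5} \approx -3.8$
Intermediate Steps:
$b{\left(X \right)} = 2 X$
$C{\left(T \right)} = \frac{-42 + T}{T}$ ($C{\left(T \right)} = \frac{T - 42}{T + 2 \cdot 0} = \frac{-42 + T}{T + 0} = \frac{-42 + T}{T}$)
$- C{\left(-15 \right)} = - \frac{-42 - 15}{-15} = - \frac{\left(-1\right) \left(-57\right)}{15} = \left(-1\right) \frac{19}{5} = - \frac{19}{5}$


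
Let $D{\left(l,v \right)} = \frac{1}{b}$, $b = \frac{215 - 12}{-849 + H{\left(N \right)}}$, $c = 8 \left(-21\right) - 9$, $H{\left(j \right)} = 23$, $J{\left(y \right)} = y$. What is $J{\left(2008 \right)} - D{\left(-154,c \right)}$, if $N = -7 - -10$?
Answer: $\frac{58350}{29} \approx 2012.1$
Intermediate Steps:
$N = 3$ ($N = -7 + 10 = 3$)
$c = -177$ ($c = -168 - 9 = -177$)
$b = - \frac{29}{118}$ ($b = \frac{215 - 12}{-849 + 23} = \frac{203}{-826} = 203 \left(- \frac{1}{826}\right) = - \frac{29}{118} \approx -0.24576$)
$D{\left(l,v \right)} = - \frac{118}{29}$ ($D{\left(l,v \right)} = \frac{1}{- \frac{29}{118}} = - \frac{118}{29}$)
$J{\left(2008 \right)} - D{\left(-154,c \right)} = 2008 - - \frac{118}{29} = 2008 + \frac{118}{29} = \frac{58350}{29}$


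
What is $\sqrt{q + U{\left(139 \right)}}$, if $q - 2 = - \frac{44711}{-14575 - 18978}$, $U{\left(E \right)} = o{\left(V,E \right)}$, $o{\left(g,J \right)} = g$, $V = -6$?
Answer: $\frac{i \sqrt{3003027053}}{33553} \approx 1.6332 i$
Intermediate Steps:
$U{\left(E \right)} = -6$
$q = \frac{111817}{33553}$ ($q = 2 - \frac{44711}{-14575 - 18978} = 2 - \frac{44711}{-33553} = 2 - - \frac{44711}{33553} = 2 + \frac{44711}{33553} = \frac{111817}{33553} \approx 3.3326$)
$\sqrt{q + U{\left(139 \right)}} = \sqrt{\frac{111817}{33553} - 6} = \sqrt{- \frac{89501}{33553}} = \frac{i \sqrt{3003027053}}{33553}$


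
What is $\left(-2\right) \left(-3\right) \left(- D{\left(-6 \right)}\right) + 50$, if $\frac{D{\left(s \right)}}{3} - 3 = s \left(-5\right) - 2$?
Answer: $-508$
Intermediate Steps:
$D{\left(s \right)} = 3 - 15 s$ ($D{\left(s \right)} = 9 + 3 \left(s \left(-5\right) - 2\right) = 9 + 3 \left(- 5 s - 2\right) = 9 + 3 \left(-2 - 5 s\right) = 9 - \left(6 + 15 s\right) = 3 - 15 s$)
$\left(-2\right) \left(-3\right) \left(- D{\left(-6 \right)}\right) + 50 = \left(-2\right) \left(-3\right) \left(- (3 - -90)\right) + 50 = 6 \left(- (3 + 90)\right) + 50 = 6 \left(\left(-1\right) 93\right) + 50 = 6 \left(-93\right) + 50 = -558 + 50 = -508$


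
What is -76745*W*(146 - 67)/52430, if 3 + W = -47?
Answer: 30314275/5243 ≈ 5781.9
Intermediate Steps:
W = -50 (W = -3 - 47 = -50)
-76745*W*(146 - 67)/52430 = -76745/(52430/((-50*(146 - 67)))) = -76745/(52430/((-50*79))) = -76745/(52430/(-3950)) = -76745/(52430*(-1/3950)) = -76745/(-5243/395) = -76745*(-395/5243) = 30314275/5243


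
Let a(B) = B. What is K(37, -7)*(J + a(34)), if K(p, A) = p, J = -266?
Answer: -8584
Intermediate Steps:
K(37, -7)*(J + a(34)) = 37*(-266 + 34) = 37*(-232) = -8584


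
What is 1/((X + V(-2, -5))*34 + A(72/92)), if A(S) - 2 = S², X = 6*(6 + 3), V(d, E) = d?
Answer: 529/936654 ≈ 0.00056478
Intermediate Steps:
X = 54 (X = 6*9 = 54)
A(S) = 2 + S²
1/((X + V(-2, -5))*34 + A(72/92)) = 1/((54 - 2)*34 + (2 + (72/92)²)) = 1/(52*34 + (2 + (72*(1/92))²)) = 1/(1768 + (2 + (18/23)²)) = 1/(1768 + (2 + 324/529)) = 1/(1768 + 1382/529) = 1/(936654/529) = 529/936654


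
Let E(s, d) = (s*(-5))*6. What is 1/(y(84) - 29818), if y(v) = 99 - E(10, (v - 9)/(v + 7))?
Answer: -1/29419 ≈ -3.3992e-5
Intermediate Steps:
E(s, d) = -30*s (E(s, d) = -5*s*6 = -30*s)
y(v) = 399 (y(v) = 99 - (-30)*10 = 99 - 1*(-300) = 99 + 300 = 399)
1/(y(84) - 29818) = 1/(399 - 29818) = 1/(-29419) = -1/29419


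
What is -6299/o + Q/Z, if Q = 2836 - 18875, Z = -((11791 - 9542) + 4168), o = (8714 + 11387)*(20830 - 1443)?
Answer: 6250327196710/2500692624279 ≈ 2.4994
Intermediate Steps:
o = 389698087 (o = 20101*19387 = 389698087)
Z = -6417 (Z = -(2249 + 4168) = -1*6417 = -6417)
Q = -16039
-6299/o + Q/Z = -6299/389698087 - 16039/(-6417) = -6299*1/389698087 - 16039*(-1/6417) = -6299/389698087 + 16039/6417 = 6250327196710/2500692624279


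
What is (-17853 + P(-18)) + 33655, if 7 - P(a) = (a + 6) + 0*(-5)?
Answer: 15821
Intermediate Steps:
P(a) = 1 - a (P(a) = 7 - ((a + 6) + 0*(-5)) = 7 - ((6 + a) + 0) = 7 - (6 + a) = 7 + (-6 - a) = 1 - a)
(-17853 + P(-18)) + 33655 = (-17853 + (1 - 1*(-18))) + 33655 = (-17853 + (1 + 18)) + 33655 = (-17853 + 19) + 33655 = -17834 + 33655 = 15821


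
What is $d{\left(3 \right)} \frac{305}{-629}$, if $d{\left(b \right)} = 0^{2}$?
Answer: $0$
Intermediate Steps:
$d{\left(b \right)} = 0$
$d{\left(3 \right)} \frac{305}{-629} = 0 \frac{305}{-629} = 0 \cdot 305 \left(- \frac{1}{629}\right) = 0 \left(- \frac{305}{629}\right) = 0$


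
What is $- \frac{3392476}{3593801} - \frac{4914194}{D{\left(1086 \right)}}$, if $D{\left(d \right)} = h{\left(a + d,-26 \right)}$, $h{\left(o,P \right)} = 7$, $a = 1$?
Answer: $- \frac{17660659058726}{25156607} \approx -7.0203 \cdot 10^{5}$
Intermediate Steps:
$D{\left(d \right)} = 7$
$- \frac{3392476}{3593801} - \frac{4914194}{D{\left(1086 \right)}} = - \frac{3392476}{3593801} - \frac{4914194}{7} = - \frac{17660659058726}{25156607}$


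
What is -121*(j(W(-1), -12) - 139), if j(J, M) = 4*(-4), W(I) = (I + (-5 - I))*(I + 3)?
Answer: 18755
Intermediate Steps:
W(I) = -15 - 5*I (W(I) = -5*(3 + I) = -15 - 5*I)
j(J, M) = -16
-121*(j(W(-1), -12) - 139) = -121*(-16 - 139) = -121*(-155) = 18755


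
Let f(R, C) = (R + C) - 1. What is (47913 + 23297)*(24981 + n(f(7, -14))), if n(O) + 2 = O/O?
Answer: 1778825800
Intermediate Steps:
f(R, C) = -1 + C + R (f(R, C) = (C + R) - 1 = -1 + C + R)
n(O) = -1 (n(O) = -2 + O/O = -2 + 1 = -1)
(47913 + 23297)*(24981 + n(f(7, -14))) = (47913 + 23297)*(24981 - 1) = 71210*24980 = 1778825800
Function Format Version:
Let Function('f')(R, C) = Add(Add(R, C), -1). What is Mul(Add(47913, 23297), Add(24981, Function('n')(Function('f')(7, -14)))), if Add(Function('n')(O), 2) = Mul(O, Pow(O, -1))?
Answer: 1778825800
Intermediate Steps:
Function('f')(R, C) = Add(-1, C, R) (Function('f')(R, C) = Add(Add(C, R), -1) = Add(-1, C, R))
Function('n')(O) = -1 (Function('n')(O) = Add(-2, Mul(O, Pow(O, -1))) = Add(-2, 1) = -1)
Mul(Add(47913, 23297), Add(24981, Function('n')(Function('f')(7, -14)))) = Mul(Add(47913, 23297), Add(24981, -1)) = Mul(71210, 24980) = 1778825800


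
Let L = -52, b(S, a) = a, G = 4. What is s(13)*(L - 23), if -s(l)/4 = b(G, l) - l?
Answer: 0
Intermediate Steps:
s(l) = 0 (s(l) = -4*(l - l) = -4*0 = 0)
s(13)*(L - 23) = 0*(-52 - 23) = 0*(-75) = 0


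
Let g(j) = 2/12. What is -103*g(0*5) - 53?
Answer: -421/6 ≈ -70.167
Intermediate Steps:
g(j) = ⅙ (g(j) = 2*(1/12) = ⅙)
-103*g(0*5) - 53 = -103*⅙ - 53 = -103/6 - 53 = -421/6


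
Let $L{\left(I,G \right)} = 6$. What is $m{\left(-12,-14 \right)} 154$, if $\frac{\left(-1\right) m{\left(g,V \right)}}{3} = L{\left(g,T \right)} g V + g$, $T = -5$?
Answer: $-460152$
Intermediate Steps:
$m{\left(g,V \right)} = - 3 g - 18 V g$ ($m{\left(g,V \right)} = - 3 \left(6 g V + g\right) = - 3 \left(6 V g + g\right) = - 3 \left(g + 6 V g\right) = - 3 g - 18 V g$)
$m{\left(-12,-14 \right)} 154 = \left(-3\right) \left(-12\right) \left(1 + 6 \left(-14\right)\right) 154 = \left(-3\right) \left(-12\right) \left(1 - 84\right) 154 = \left(-3\right) \left(-12\right) \left(-83\right) 154 = \left(-2988\right) 154 = -460152$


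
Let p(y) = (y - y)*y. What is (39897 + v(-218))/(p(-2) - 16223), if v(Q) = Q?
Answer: -39679/16223 ≈ -2.4458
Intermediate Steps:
p(y) = 0 (p(y) = 0*y = 0)
(39897 + v(-218))/(p(-2) - 16223) = (39897 - 218)/(0 - 16223) = 39679/(-16223) = 39679*(-1/16223) = -39679/16223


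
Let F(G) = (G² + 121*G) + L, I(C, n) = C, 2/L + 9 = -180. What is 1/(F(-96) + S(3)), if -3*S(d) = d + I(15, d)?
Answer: -189/454736 ≈ -0.00041563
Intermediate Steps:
L = -2/189 (L = 2/(-9 - 180) = 2/(-189) = 2*(-1/189) = -2/189 ≈ -0.010582)
F(G) = -2/189 + G² + 121*G (F(G) = (G² + 121*G) - 2/189 = -2/189 + G² + 121*G)
S(d) = -5 - d/3 (S(d) = -(d + 15)/3 = -(15 + d)/3 = -5 - d/3)
1/(F(-96) + S(3)) = 1/((-2/189 + (-96)² + 121*(-96)) + (-5 - ⅓*3)) = 1/((-2/189 + 9216 - 11616) + (-5 - 1)) = 1/(-453602/189 - 6) = 1/(-454736/189) = -189/454736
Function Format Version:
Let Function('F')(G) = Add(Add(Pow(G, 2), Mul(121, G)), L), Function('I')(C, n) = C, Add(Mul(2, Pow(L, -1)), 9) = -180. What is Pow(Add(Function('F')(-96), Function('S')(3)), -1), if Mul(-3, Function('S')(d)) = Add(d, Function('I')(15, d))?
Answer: Rational(-189, 454736) ≈ -0.00041563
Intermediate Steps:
L = Rational(-2, 189) (L = Mul(2, Pow(Add(-9, -180), -1)) = Mul(2, Pow(-189, -1)) = Mul(2, Rational(-1, 189)) = Rational(-2, 189) ≈ -0.010582)
Function('F')(G) = Add(Rational(-2, 189), Pow(G, 2), Mul(121, G)) (Function('F')(G) = Add(Add(Pow(G, 2), Mul(121, G)), Rational(-2, 189)) = Add(Rational(-2, 189), Pow(G, 2), Mul(121, G)))
Function('S')(d) = Add(-5, Mul(Rational(-1, 3), d)) (Function('S')(d) = Mul(Rational(-1, 3), Add(d, 15)) = Mul(Rational(-1, 3), Add(15, d)) = Add(-5, Mul(Rational(-1, 3), d)))
Pow(Add(Function('F')(-96), Function('S')(3)), -1) = Pow(Add(Add(Rational(-2, 189), Pow(-96, 2), Mul(121, -96)), Add(-5, Mul(Rational(-1, 3), 3))), -1) = Pow(Add(Add(Rational(-2, 189), 9216, -11616), Add(-5, -1)), -1) = Pow(Add(Rational(-453602, 189), -6), -1) = Pow(Rational(-454736, 189), -1) = Rational(-189, 454736)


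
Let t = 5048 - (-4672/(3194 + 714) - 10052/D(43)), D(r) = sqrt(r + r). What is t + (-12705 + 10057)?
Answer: 2345968/977 + 5026*sqrt(86)/43 ≈ 3485.1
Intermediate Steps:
D(r) = sqrt(2)*sqrt(r) (D(r) = sqrt(2*r) = sqrt(2)*sqrt(r))
t = 4933064/977 + 5026*sqrt(86)/43 (t = 5048 - (-4672/(3194 + 714) - 10052*sqrt(86)/86) = 5048 - (-4672/3908 - 10052*sqrt(86)/86) = 5048 - (-4672*1/3908 - 5026*sqrt(86)/43) = 5048 - (-1168/977 - 5026*sqrt(86)/43) = 5048 + (1168/977 + 5026*sqrt(86)/43) = 4933064/977 + 5026*sqrt(86)/43 ≈ 6133.1)
t + (-12705 + 10057) = (4933064/977 + 5026*sqrt(86)/43) + (-12705 + 10057) = (4933064/977 + 5026*sqrt(86)/43) - 2648 = 2345968/977 + 5026*sqrt(86)/43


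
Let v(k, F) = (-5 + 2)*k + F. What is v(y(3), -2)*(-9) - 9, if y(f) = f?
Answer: 90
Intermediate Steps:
v(k, F) = F - 3*k (v(k, F) = -3*k + F = F - 3*k)
v(y(3), -2)*(-9) - 9 = (-2 - 3*3)*(-9) - 9 = (-2 - 9)*(-9) - 9 = -11*(-9) - 9 = 99 - 9 = 90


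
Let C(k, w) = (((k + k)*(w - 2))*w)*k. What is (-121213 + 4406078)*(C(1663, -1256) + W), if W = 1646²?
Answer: 37447433027339968100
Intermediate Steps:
W = 2709316
C(k, w) = 2*w*k²*(-2 + w) (C(k, w) = (((2*k)*(-2 + w))*w)*k = ((2*k*(-2 + w))*w)*k = (2*k*w*(-2 + w))*k = 2*w*k²*(-2 + w))
(-121213 + 4406078)*(C(1663, -1256) + W) = (-121213 + 4406078)*(2*(-1256)*1663²*(-2 - 1256) + 2709316) = 4284865*(2*(-1256)*2765569*(-1258) + 2709316) = 4284865*(8739463534624 + 2709316) = 4284865*8739466243940 = 37447433027339968100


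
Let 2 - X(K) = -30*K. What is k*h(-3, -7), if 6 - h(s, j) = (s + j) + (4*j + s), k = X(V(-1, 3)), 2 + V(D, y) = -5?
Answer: -9776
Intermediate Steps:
V(D, y) = -7 (V(D, y) = -2 - 5 = -7)
X(K) = 2 + 30*K (X(K) = 2 - (-30)*K = 2 + 30*K)
k = -208 (k = 2 + 30*(-7) = 2 - 210 = -208)
h(s, j) = 6 - 5*j - 2*s (h(s, j) = 6 - ((s + j) + (4*j + s)) = 6 - ((j + s) + (s + 4*j)) = 6 - (2*s + 5*j) = 6 + (-5*j - 2*s) = 6 - 5*j - 2*s)
k*h(-3, -7) = -208*(6 - 5*(-7) - 2*(-3)) = -208*(6 + 35 + 6) = -208*47 = -9776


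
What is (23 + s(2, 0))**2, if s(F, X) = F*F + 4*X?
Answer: 729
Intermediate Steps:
s(F, X) = F**2 + 4*X
(23 + s(2, 0))**2 = (23 + (2**2 + 4*0))**2 = (23 + (4 + 0))**2 = (23 + 4)**2 = 27**2 = 729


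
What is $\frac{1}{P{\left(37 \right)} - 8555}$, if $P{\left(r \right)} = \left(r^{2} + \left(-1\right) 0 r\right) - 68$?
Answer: $- \frac{1}{7254} \approx -0.00013786$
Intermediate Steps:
$P{\left(r \right)} = -68 + r^{2}$ ($P{\left(r \right)} = \left(r^{2} + 0 r\right) - 68 = \left(r^{2} + 0\right) - 68 = r^{2} - 68 = -68 + r^{2}$)
$\frac{1}{P{\left(37 \right)} - 8555} = \frac{1}{\left(-68 + 37^{2}\right) - 8555} = \frac{1}{\left(-68 + 1369\right) - 8555} = \frac{1}{1301 - 8555} = \frac{1}{-7254} = - \frac{1}{7254}$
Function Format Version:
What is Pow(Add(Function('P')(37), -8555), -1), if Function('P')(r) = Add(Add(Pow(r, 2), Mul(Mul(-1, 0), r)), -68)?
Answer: Rational(-1, 7254) ≈ -0.00013786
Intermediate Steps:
Function('P')(r) = Add(-68, Pow(r, 2)) (Function('P')(r) = Add(Add(Pow(r, 2), Mul(0, r)), -68) = Add(Add(Pow(r, 2), 0), -68) = Add(Pow(r, 2), -68) = Add(-68, Pow(r, 2)))
Pow(Add(Function('P')(37), -8555), -1) = Pow(Add(Add(-68, Pow(37, 2)), -8555), -1) = Pow(Add(Add(-68, 1369), -8555), -1) = Pow(Add(1301, -8555), -1) = Pow(-7254, -1) = Rational(-1, 7254)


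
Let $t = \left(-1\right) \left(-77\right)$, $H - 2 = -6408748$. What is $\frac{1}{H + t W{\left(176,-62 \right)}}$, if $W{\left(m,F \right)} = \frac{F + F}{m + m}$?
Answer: $- \frac{8}{51270185} \approx -1.5604 \cdot 10^{-7}$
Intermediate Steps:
$H = -6408746$ ($H = 2 - 6408748 = -6408746$)
$t = 77$
$W{\left(m,F \right)} = \frac{F}{m}$ ($W{\left(m,F \right)} = \frac{2 F}{2 m} = 2 F \frac{1}{2 m} = \frac{F}{m}$)
$\frac{1}{H + t W{\left(176,-62 \right)}} = \frac{1}{-6408746 + 77 \left(- \frac{62}{176}\right)} = \frac{1}{-6408746 + 77 \left(\left(-62\right) \frac{1}{176}\right)} = \frac{1}{-6408746 + 77 \left(- \frac{31}{88}\right)} = \frac{1}{-6408746 - \frac{217}{8}} = \frac{1}{- \frac{51270185}{8}} = - \frac{8}{51270185}$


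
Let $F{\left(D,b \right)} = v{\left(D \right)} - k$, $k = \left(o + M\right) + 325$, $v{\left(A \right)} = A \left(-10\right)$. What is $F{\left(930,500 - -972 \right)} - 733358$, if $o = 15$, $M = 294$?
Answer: $-743292$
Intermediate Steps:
$v{\left(A \right)} = - 10 A$
$k = 634$ ($k = \left(15 + 294\right) + 325 = 309 + 325 = 634$)
$F{\left(D,b \right)} = -634 - 10 D$ ($F{\left(D,b \right)} = - 10 D - 634 = -634 - 10 D$)
$F{\left(930,500 - -972 \right)} - 733358 = \left(-634 - 9300\right) - 733358 = -9934 - 733358 = -743292$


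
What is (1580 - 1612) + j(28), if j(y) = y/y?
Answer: -31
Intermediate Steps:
j(y) = 1
(1580 - 1612) + j(28) = (1580 - 1612) + 1 = -32 + 1 = -31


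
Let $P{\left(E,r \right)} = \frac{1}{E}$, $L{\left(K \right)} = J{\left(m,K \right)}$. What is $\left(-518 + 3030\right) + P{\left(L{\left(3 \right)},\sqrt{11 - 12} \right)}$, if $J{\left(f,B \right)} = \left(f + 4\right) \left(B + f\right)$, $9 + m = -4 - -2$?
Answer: $\frac{140673}{56} \approx 2512.0$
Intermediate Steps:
$m = -11$ ($m = -9 - 2 = -11$)
$J{\left(f,B \right)} = \left(4 + f\right) \left(B + f\right)$
$L{\left(K \right)} = 77 - 7 K$ ($L{\left(K \right)} = \left(-11\right)^{2} + 4 K + 4 \left(-11\right) + K \left(-11\right) = 121 + 4 K - 44 - 11 K = 77 - 7 K$)
$\left(-518 + 3030\right) + P{\left(L{\left(3 \right)},\sqrt{11 - 12} \right)} = \left(-518 + 3030\right) + \frac{1}{77 - 21} = 2512 + \frac{1}{77 - 21} = 2512 + \frac{1}{56} = \frac{140673}{56}$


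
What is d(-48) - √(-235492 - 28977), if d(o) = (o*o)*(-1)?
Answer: -2304 - I*√264469 ≈ -2304.0 - 514.27*I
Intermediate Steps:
d(o) = -o² (d(o) = o²*(-1) = -o²)
d(-48) - √(-235492 - 28977) = -1*(-48)² - √(-235492 - 28977) = -1*2304 - √(-264469) = -2304 - I*√264469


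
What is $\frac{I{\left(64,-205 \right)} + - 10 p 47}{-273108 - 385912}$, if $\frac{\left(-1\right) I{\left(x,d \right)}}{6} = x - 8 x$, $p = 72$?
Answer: $\frac{7788}{164755} \approx 0.04727$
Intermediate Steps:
$I{\left(x,d \right)} = 42 x$ ($I{\left(x,d \right)} = - 6 \left(x - 8 x\right) = - 6 \left(- 7 x\right) = 42 x$)
$\frac{I{\left(64,-205 \right)} + - 10 p 47}{-273108 - 385912} = \frac{42 \cdot 64 + \left(-10\right) 72 \cdot 47}{-273108 - 385912} = \frac{2688 - 33840}{-659020} = \left(2688 - 33840\right) \left(- \frac{1}{659020}\right) = \left(-31152\right) \left(- \frac{1}{659020}\right) = \frac{7788}{164755}$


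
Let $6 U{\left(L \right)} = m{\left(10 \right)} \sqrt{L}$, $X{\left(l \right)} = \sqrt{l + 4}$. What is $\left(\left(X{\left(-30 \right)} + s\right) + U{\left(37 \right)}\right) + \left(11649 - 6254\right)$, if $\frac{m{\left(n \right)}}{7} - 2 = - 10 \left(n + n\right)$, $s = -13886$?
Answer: $-8491 - 231 \sqrt{37} + i \sqrt{26} \approx -9896.1 + 5.099 i$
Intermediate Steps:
$X{\left(l \right)} = \sqrt{4 + l}$
$m{\left(n \right)} = 14 - 140 n$ ($m{\left(n \right)} = 14 + 7 \left(- 10 \left(n + n\right)\right) = 14 + 7 \left(- 10 \cdot 2 n\right) = 14 + 7 \left(- 20 n\right) = 14 - 140 n$)
$U{\left(L \right)} = - 231 \sqrt{L}$ ($U{\left(L \right)} = \frac{\left(14 - 1400\right) \sqrt{L}}{6} = \frac{\left(-1386\right) \sqrt{L}}{6} = - 231 \sqrt{L}$)
$\left(\left(X{\left(-30 \right)} + s\right) + U{\left(37 \right)}\right) + \left(11649 - 6254\right) = \left(\left(\sqrt{4 - 30} - 13886\right) - 231 \sqrt{37}\right) + \left(11649 - 6254\right) = \left(\left(\sqrt{-26} - 13886\right) - 231 \sqrt{37}\right) + \left(11649 - 6254\right) = \left(\left(i \sqrt{26} - 13886\right) - 231 \sqrt{37}\right) + 5395 = \left(\left(-13886 + i \sqrt{26}\right) - 231 \sqrt{37}\right) + 5395 = \left(-13886 - 231 \sqrt{37} + i \sqrt{26}\right) + 5395 = -8491 - 231 \sqrt{37} + i \sqrt{26}$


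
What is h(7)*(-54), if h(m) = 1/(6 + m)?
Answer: -54/13 ≈ -4.1538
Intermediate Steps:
h(7)*(-54) = -54/(6 + 7) = -54/13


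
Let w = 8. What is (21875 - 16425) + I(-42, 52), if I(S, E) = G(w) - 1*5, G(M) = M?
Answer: 5453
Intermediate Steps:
I(S, E) = 3 (I(S, E) = 8 - 1*5 = 8 - 5 = 3)
(21875 - 16425) + I(-42, 52) = (21875 - 16425) + 3 = 5450 + 3 = 5453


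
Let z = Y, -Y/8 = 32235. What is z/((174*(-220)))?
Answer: 2149/319 ≈ 6.7367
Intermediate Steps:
Y = -257880 (Y = -8*32235 = -257880)
z = -257880
z/((174*(-220))) = -257880/(174*(-220)) = -257880/(-38280) = -257880*(-1/38280) = 2149/319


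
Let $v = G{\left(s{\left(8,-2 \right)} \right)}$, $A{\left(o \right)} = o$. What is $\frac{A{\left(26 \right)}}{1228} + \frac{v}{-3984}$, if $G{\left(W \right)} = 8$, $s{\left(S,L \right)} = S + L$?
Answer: $\frac{1465}{76443} \approx 0.019165$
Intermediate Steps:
$s{\left(S,L \right)} = L + S$
$v = 8$
$\frac{A{\left(26 \right)}}{1228} + \frac{v}{-3984} = \frac{26}{1228} + \frac{8}{-3984} = 26 \cdot \frac{1}{1228} + 8 \left(- \frac{1}{3984}\right) = \frac{13}{614} - \frac{1}{498} = \frac{1465}{76443}$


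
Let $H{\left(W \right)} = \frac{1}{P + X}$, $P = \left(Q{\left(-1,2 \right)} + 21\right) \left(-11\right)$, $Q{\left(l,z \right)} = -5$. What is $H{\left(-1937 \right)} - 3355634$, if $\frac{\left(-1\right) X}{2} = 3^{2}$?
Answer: $- \frac{650992997}{194} \approx -3.3556 \cdot 10^{6}$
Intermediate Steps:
$X = -18$ ($X = - 2 \cdot 3^{2} = \left(-2\right) 9 = -18$)
$P = -176$ ($P = \left(-5 + 21\right) \left(-11\right) = 16 \left(-11\right) = -176$)
$H{\left(W \right)} = - \frac{1}{194}$ ($H{\left(W \right)} = \frac{1}{-176 - 18} = \frac{1}{-194} = - \frac{1}{194}$)
$H{\left(-1937 \right)} - 3355634 = - \frac{1}{194} - 3355634 = - \frac{650992997}{194}$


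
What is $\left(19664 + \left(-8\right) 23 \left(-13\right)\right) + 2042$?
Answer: $24098$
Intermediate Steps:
$\left(19664 + \left(-8\right) 23 \left(-13\right)\right) + 2042 = \left(19664 - -2392\right) + 2042 = \left(19664 + 2392\right) + 2042 = 22056 + 2042 = 24098$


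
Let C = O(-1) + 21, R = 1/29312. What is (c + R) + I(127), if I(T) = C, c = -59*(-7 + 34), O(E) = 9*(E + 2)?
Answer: -45814655/29312 ≈ -1563.0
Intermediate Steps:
O(E) = 18 + 9*E (O(E) = 9*(2 + E) = 18 + 9*E)
R = 1/29312 ≈ 3.4116e-5
c = -1593 (c = -59*27 = -1593)
C = 30 (C = (18 + 9*(-1)) + 21 = (18 - 9) + 21 = 9 + 21 = 30)
I(T) = 30
(c + R) + I(127) = (-1593 + 1/29312) + 30 = -46694015/29312 + 30 = -45814655/29312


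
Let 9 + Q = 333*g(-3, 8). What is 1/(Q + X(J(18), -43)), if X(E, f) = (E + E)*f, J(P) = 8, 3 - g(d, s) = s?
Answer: -1/2362 ≈ -0.00042337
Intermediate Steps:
g(d, s) = 3 - s
X(E, f) = 2*E*f (X(E, f) = (2*E)*f = 2*E*f)
Q = -1674 (Q = -9 + 333*(3 - 1*8) = -9 + 333*(3 - 8) = -9 + 333*(-5) = -9 - 1665 = -1674)
1/(Q + X(J(18), -43)) = 1/(-1674 + 2*8*(-43)) = 1/(-1674 - 688) = 1/(-2362) = -1/2362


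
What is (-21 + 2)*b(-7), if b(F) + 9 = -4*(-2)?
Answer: 19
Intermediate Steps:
b(F) = -1 (b(F) = -9 - 4*(-2) = -9 + 8 = -1)
(-21 + 2)*b(-7) = (-21 + 2)*(-1) = -19*(-1) = 19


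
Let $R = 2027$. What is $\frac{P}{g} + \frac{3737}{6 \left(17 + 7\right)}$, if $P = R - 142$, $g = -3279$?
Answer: $\frac{3994061}{157392} \approx 25.377$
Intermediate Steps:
$P = 1885$ ($P = 2027 - 142 = 1885$)
$\frac{P}{g} + \frac{3737}{6 \left(17 + 7\right)} = \frac{1885}{-3279} + \frac{3737}{6 \left(17 + 7\right)} = 1885 \left(- \frac{1}{3279}\right) + \frac{3737}{6 \cdot 24} = - \frac{1885}{3279} + \frac{3737}{144} = \frac{3994061}{157392}$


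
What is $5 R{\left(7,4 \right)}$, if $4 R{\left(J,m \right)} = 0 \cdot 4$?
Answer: $0$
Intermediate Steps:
$R{\left(J,m \right)} = 0$ ($R{\left(J,m \right)} = \frac{0 \cdot 4}{4} = \frac{1}{4} \cdot 0 = 0$)
$5 R{\left(7,4 \right)} = 5 \cdot 0 = 0$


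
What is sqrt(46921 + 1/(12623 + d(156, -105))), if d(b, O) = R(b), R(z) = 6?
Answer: 3*sqrt(831500811110)/12629 ≈ 216.61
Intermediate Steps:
d(b, O) = 6
sqrt(46921 + 1/(12623 + d(156, -105))) = sqrt(46921 + 1/(12623 + 6)) = sqrt(46921 + 1/12629) = sqrt(592565310/12629) = 3*sqrt(831500811110)/12629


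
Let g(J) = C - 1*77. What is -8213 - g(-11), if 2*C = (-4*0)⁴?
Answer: -8136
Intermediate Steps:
C = 0 (C = (-4*0)⁴/2 = (½)*0⁴ = (½)*0 = 0)
g(J) = -77 (g(J) = 0 - 1*77 = 0 - 77 = -77)
-8213 - g(-11) = -8213 - 1*(-77) = -8213 + 77 = -8136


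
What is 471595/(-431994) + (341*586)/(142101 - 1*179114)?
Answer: -103778778779/15989393922 ≈ -6.4905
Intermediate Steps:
471595/(-431994) + (341*586)/(142101 - 1*179114) = 471595*(-1/431994) + 199826/(142101 - 179114) = -471595/431994 + 199826/(-37013) = -471595/431994 + 199826*(-1/37013) = -471595/431994 - 199826/37013 = -103778778779/15989393922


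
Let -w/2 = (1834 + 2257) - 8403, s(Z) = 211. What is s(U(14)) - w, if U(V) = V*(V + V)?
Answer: -8413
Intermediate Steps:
U(V) = 2*V² (U(V) = V*(2*V) = 2*V²)
w = 8624 (w = -2*((1834 + 2257) - 8403) = -2*(4091 - 8403) = -2*(-4312) = 8624)
s(U(14)) - w = 211 - 1*8624 = 211 - 8624 = -8413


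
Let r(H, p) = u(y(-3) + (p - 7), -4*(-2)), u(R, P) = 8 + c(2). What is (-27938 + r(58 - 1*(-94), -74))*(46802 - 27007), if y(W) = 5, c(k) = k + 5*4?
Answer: -552438860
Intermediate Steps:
c(k) = 20 + k (c(k) = k + 20 = 20 + k)
u(R, P) = 30 (u(R, P) = 8 + (20 + 2) = 8 + 22 = 30)
r(H, p) = 30
(-27938 + r(58 - 1*(-94), -74))*(46802 - 27007) = (-27938 + 30)*(46802 - 27007) = -27908*19795 = -552438860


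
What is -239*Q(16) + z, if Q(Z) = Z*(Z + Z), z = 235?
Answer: -122133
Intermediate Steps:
Q(Z) = 2*Z**2 (Q(Z) = Z*(2*Z) = 2*Z**2)
-239*Q(16) + z = -478*16**2 + 235 = -478*256 + 235 = -239*512 + 235 = -122368 + 235 = -122133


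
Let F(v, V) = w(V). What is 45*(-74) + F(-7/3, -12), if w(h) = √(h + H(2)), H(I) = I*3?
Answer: -3330 + I*√6 ≈ -3330.0 + 2.4495*I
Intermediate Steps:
H(I) = 3*I
w(h) = √(6 + h) (w(h) = √(h + 3*2) = √(h + 6) = √(6 + h))
F(v, V) = √(6 + V)
45*(-74) + F(-7/3, -12) = 45*(-74) + √(6 - 12) = -3330 + √(-6) = -3330 + I*√6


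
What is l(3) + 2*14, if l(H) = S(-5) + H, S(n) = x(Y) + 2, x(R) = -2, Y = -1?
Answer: 31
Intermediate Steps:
S(n) = 0 (S(n) = -2 + 2 = 0)
l(H) = H (l(H) = 0 + H = H)
l(3) + 2*14 = 3 + 2*14 = 3 + 28 = 31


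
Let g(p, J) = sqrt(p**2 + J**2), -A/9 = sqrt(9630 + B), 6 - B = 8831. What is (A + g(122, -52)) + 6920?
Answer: 6920 - 9*sqrt(805) + 2*sqrt(4397) ≈ 6797.3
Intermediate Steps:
B = -8825 (B = 6 - 1*8831 = 6 - 8831 = -8825)
A = -9*sqrt(805) (A = -9*sqrt(9630 - 8825) = -9*sqrt(805) ≈ -255.35)
g(p, J) = sqrt(J**2 + p**2)
(A + g(122, -52)) + 6920 = (-9*sqrt(805) + sqrt((-52)**2 + 122**2)) + 6920 = (-9*sqrt(805) + sqrt(2704 + 14884)) + 6920 = (-9*sqrt(805) + sqrt(17588)) + 6920 = (-9*sqrt(805) + 2*sqrt(4397)) + 6920 = 6920 - 9*sqrt(805) + 2*sqrt(4397)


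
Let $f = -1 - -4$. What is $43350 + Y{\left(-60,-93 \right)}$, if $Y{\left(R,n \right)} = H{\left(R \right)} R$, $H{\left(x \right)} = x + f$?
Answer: $46770$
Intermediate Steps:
$f = 3$ ($f = -1 + 4 = 3$)
$H{\left(x \right)} = 3 + x$ ($H{\left(x \right)} = x + 3 = 3 + x$)
$Y{\left(R,n \right)} = R \left(3 + R\right)$ ($Y{\left(R,n \right)} = \left(3 + R\right) R = R \left(3 + R\right)$)
$43350 + Y{\left(-60,-93 \right)} = 43350 - 60 \left(3 - 60\right) = 43350 - -3420 = 43350 + 3420 = 46770$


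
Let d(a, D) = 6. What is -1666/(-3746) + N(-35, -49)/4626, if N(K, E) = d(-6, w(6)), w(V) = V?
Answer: 644116/1444083 ≈ 0.44604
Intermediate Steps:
N(K, E) = 6
-1666/(-3746) + N(-35, -49)/4626 = -1666/(-3746) + 6/4626 = -1666*(-1/3746) + 6*(1/4626) = 833/1873 + 1/771 = 644116/1444083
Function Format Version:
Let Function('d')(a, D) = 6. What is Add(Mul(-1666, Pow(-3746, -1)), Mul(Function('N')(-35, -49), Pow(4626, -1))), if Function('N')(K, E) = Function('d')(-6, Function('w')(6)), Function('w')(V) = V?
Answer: Rational(644116, 1444083) ≈ 0.44604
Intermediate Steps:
Function('N')(K, E) = 6
Add(Mul(-1666, Pow(-3746, -1)), Mul(Function('N')(-35, -49), Pow(4626, -1))) = Add(Mul(-1666, Pow(-3746, -1)), Mul(6, Pow(4626, -1))) = Add(Mul(-1666, Rational(-1, 3746)), Mul(6, Rational(1, 4626))) = Add(Rational(833, 1873), Rational(1, 771)) = Rational(644116, 1444083)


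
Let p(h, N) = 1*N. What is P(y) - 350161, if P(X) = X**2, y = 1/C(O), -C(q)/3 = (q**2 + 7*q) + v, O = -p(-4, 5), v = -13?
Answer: -1667116520/4761 ≈ -3.5016e+5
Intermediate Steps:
p(h, N) = N
O = -5 (O = -1*5 = -5)
C(q) = 39 - 21*q - 3*q**2 (C(q) = -3*((q**2 + 7*q) - 13) = -3*(-13 + q**2 + 7*q) = 39 - 21*q - 3*q**2)
y = 1/69 (y = 1/(39 - 21*(-5) - 3*(-5)**2) = 1/(39 + 105 - 3*25) = 1/(39 + 105 - 75) = 1/69 ≈ 0.014493)
P(y) - 350161 = (1/69)**2 - 350161 = 1/4761 - 350161 = -1667116520/4761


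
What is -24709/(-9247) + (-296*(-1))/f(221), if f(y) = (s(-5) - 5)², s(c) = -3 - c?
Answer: 2959493/83223 ≈ 35.561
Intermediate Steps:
f(y) = 9 (f(y) = ((-3 - 1*(-5)) - 5)² = ((-3 + 5) - 5)² = (2 - 5)² = (-3)² = 9)
-24709/(-9247) + (-296*(-1))/f(221) = -24709/(-9247) - 296*(-1)/9 = -24709*(-1/9247) + 296*(⅑) = 24709/9247 + 296/9 = 2959493/83223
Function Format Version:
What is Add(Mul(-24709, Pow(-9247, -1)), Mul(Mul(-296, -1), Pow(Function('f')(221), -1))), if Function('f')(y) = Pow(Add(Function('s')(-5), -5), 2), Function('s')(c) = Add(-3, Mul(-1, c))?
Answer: Rational(2959493, 83223) ≈ 35.561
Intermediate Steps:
Function('f')(y) = 9 (Function('f')(y) = Pow(Add(Add(-3, Mul(-1, -5)), -5), 2) = Pow(Add(Add(-3, 5), -5), 2) = Pow(Add(2, -5), 2) = Pow(-3, 2) = 9)
Add(Mul(-24709, Pow(-9247, -1)), Mul(Mul(-296, -1), Pow(Function('f')(221), -1))) = Add(Mul(-24709, Pow(-9247, -1)), Mul(Mul(-296, -1), Pow(9, -1))) = Add(Mul(-24709, Rational(-1, 9247)), Mul(296, Rational(1, 9))) = Add(Rational(24709, 9247), Rational(296, 9)) = Rational(2959493, 83223)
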